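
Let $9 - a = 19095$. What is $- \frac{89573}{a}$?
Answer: $\frac{89573}{19086} \approx 4.6931$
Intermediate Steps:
$a = -19086$ ($a = 9 - 19095 = -19086$)
$- \frac{89573}{a} = - \frac{89573}{-19086} = \left(-89573\right) \left(- \frac{1}{19086}\right) = \frac{89573}{19086}$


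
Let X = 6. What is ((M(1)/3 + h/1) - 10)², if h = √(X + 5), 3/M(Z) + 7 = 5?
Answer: 485/4 - 21*√11 ≈ 51.601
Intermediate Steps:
M(Z) = -3/2 (M(Z) = 3/(-7 + 5) = 3/(-2) = 3*(-½) = -3/2)
h = √11 (h = √(6 + 5) = √11 ≈ 3.3166)
((M(1)/3 + h/1) - 10)² = ((-3/2/3 + √11/1) - 10)² = ((-3/2*⅓ + √11*1) - 10)² = ((-½ + √11) - 10)² = (-21/2 + √11)²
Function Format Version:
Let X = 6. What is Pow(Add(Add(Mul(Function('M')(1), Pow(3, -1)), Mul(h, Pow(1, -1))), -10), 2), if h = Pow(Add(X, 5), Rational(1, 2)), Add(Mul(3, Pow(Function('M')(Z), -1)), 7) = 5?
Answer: Add(Rational(485, 4), Mul(-21, Pow(11, Rational(1, 2)))) ≈ 51.601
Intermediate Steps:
Function('M')(Z) = Rational(-3, 2) (Function('M')(Z) = Mul(3, Pow(Add(-7, 5), -1)) = Mul(3, Pow(-2, -1)) = Mul(3, Rational(-1, 2)) = Rational(-3, 2))
h = Pow(11, Rational(1, 2)) (h = Pow(Add(6, 5), Rational(1, 2)) = Pow(11, Rational(1, 2)) ≈ 3.3166)
Pow(Add(Add(Mul(Function('M')(1), Pow(3, -1)), Mul(h, Pow(1, -1))), -10), 2) = Pow(Add(Add(Mul(Rational(-3, 2), Pow(3, -1)), Mul(Pow(11, Rational(1, 2)), Pow(1, -1))), -10), 2) = Pow(Add(Add(Mul(Rational(-3, 2), Rational(1, 3)), Mul(Pow(11, Rational(1, 2)), 1)), -10), 2) = Pow(Add(Add(Rational(-1, 2), Pow(11, Rational(1, 2))), -10), 2) = Pow(Add(Rational(-21, 2), Pow(11, Rational(1, 2))), 2)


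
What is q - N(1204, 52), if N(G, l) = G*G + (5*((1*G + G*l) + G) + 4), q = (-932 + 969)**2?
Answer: -1773331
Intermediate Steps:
q = 1369 (q = 37**2 = 1369)
N(G, l) = 4 + G**2 + 10*G + 5*G*l (N(G, l) = G**2 + (5*((G + G*l) + G) + 4) = G**2 + (5*(2*G + G*l) + 4) = G**2 + ((10*G + 5*G*l) + 4) = G**2 + (4 + 10*G + 5*G*l) = 4 + G**2 + 10*G + 5*G*l)
q - N(1204, 52) = 1369 - (4 + 1204**2 + 10*1204 + 5*1204*52) = 1369 - (4 + 1449616 + 12040 + 313040) = 1369 - 1*1774700 = 1369 - 1774700 = -1773331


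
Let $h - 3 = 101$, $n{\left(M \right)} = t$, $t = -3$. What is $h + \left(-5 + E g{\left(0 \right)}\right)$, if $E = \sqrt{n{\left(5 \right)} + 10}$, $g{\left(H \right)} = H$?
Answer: $99$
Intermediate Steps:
$n{\left(M \right)} = -3$
$E = \sqrt{7}$ ($E = \sqrt{-3 + 10} = \sqrt{7} \approx 2.6458$)
$h = 104$ ($h = 3 + 101 = 104$)
$h + \left(-5 + E g{\left(0 \right)}\right) = 104 - \left(5 - \sqrt{7} \cdot 0\right) = 104 + \left(-5 + 0\right) = 104 - 5 = 99$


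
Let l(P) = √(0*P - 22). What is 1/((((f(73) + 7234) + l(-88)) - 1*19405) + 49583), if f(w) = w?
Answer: 37485/1405125247 - I*√22/1405125247 ≈ 2.6677e-5 - 3.3381e-9*I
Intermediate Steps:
l(P) = I*√22 (l(P) = √(0 - 22) = √(-22) = I*√22)
1/((((f(73) + 7234) + l(-88)) - 1*19405) + 49583) = 1/((((73 + 7234) + I*√22) - 1*19405) + 49583) = 1/(((7307 + I*√22) - 19405) + 49583) = 1/((-12098 + I*√22) + 49583) = 1/(37485 + I*√22)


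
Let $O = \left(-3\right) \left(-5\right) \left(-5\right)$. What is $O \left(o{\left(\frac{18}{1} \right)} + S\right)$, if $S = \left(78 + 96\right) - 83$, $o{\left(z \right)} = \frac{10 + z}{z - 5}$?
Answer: $- \frac{90825}{13} \approx -6986.5$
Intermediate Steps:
$o{\left(z \right)} = \frac{10 + z}{-5 + z}$
$S = 91$ ($S = 174 - 83 = 91$)
$O = -75$ ($O = 15 \left(-5\right) = -75$)
$O \left(o{\left(\frac{18}{1} \right)} + S\right) = - 75 \left(\frac{10 + \frac{18}{1}}{-5 + \frac{18}{1}} + 91\right) = - 75 \left(\frac{10 + 18 \cdot 1}{-5 + 18 \cdot 1} + 91\right) = - 75 \left(\frac{10 + 18}{-5 + 18} + 91\right) = - 75 \left(\frac{1}{13} \cdot 28 + 91\right) = - 75 \left(\frac{28}{13} + 91\right) = \left(-75\right) \frac{1211}{13} = - \frac{90825}{13}$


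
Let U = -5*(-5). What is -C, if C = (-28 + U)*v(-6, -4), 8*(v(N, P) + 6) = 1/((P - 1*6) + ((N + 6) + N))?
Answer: -2307/128 ≈ -18.023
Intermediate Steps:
U = 25
v(N, P) = -6 + 1/(8*(P + 2*N)) (v(N, P) = -6 + 1/(8*((P - 1*6) + ((N + 6) + N))) = -6 + 1/(8*((P - 6) + ((6 + N) + N))) = -6 + 1/(8*((-6 + P) + (6 + 2*N))) = -6 + 1/(8*(P + 2*N)))
C = 2307/128 (C = (-28 + 25)*((1 - 96*(-6) - 48*(-4))/(8*(-4 + 2*(-6)))) = -3*(1 + 576 + 192)/(8*(-4 - 12)) = -3*769/(8*(-16)) = -3*(-1)*769/(8*16) = -3*(-769/128) = 2307/128 ≈ 18.023)
-C = -1*2307/128 = -2307/128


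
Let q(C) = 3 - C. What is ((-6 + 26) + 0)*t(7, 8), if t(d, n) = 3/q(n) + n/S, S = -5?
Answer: -44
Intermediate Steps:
t(d, n) = 3/(3 - n) - n/5 (t(d, n) = 3/(3 - n) + n/(-5) = 3/(3 - n) + n*(-⅕) = 3/(3 - n) - n/5)
((-6 + 26) + 0)*t(7, 8) = ((-6 + 26) + 0)*(-3/(-3 + 8) - ⅕*8) = (20 + 0)*(-3/5 - 8/5) = 20*(-3*⅕ - 8/5) = 20*(-⅗ - 8/5) = 20*(-11/5) = -44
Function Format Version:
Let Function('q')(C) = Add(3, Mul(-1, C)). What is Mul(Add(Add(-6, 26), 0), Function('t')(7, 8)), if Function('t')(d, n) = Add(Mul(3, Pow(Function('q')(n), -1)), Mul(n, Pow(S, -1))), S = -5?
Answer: -44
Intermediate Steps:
Function('t')(d, n) = Add(Mul(3, Pow(Add(3, Mul(-1, n)), -1)), Mul(Rational(-1, 5), n)) (Function('t')(d, n) = Add(Mul(3, Pow(Add(3, Mul(-1, n)), -1)), Mul(n, Pow(-5, -1))) = Add(Mul(3, Pow(Add(3, Mul(-1, n)), -1)), Mul(n, Rational(-1, 5))) = Add(Mul(3, Pow(Add(3, Mul(-1, n)), -1)), Mul(Rational(-1, 5), n)))
Mul(Add(Add(-6, 26), 0), Function('t')(7, 8)) = Mul(Add(Add(-6, 26), 0), Add(Mul(-3, Pow(Add(-3, 8), -1)), Mul(Rational(-1, 5), 8))) = Mul(Add(20, 0), Add(Mul(-3, Pow(5, -1)), Rational(-8, 5))) = Mul(20, Add(Mul(-3, Rational(1, 5)), Rational(-8, 5))) = Mul(20, Add(Rational(-3, 5), Rational(-8, 5))) = Mul(20, Rational(-11, 5)) = -44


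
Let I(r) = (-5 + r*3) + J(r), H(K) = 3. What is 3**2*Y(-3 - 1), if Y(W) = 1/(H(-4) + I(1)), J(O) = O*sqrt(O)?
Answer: 9/2 ≈ 4.5000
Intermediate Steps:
J(O) = O**(3/2)
I(r) = -5 + r**(3/2) + 3*r (I(r) = (-5 + r*3) + r**(3/2) = (-5 + 3*r) + r**(3/2) = -5 + r**(3/2) + 3*r)
Y(W) = 1/2 (Y(W) = 1/(3 + (-5 + 1**(3/2) + 3*1)) = 1/(3 + (-5 + 1 + 3)) = 1/(3 - 1) = 1/2)
3**2*Y(-3 - 1) = 3**2*(1/2) = 9*(1/2) = 9/2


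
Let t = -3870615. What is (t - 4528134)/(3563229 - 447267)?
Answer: -2799583/1038654 ≈ -2.6954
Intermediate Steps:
(t - 4528134)/(3563229 - 447267) = (-3870615 - 4528134)/(3563229 - 447267) = -8398749/3115962 = -8398749*1/3115962 = -2799583/1038654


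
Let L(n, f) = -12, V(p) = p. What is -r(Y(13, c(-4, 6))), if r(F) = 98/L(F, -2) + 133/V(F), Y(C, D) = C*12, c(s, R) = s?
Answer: 1141/156 ≈ 7.3141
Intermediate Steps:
Y(C, D) = 12*C
r(F) = -49/6 + 133/F (r(F) = 98/(-12) + 133/F = 98*(-1/12) + 133/F = -49/6 + 133/F)
-r(Y(13, c(-4, 6))) = -(-49/6 + 133/((12*13))) = -(-49/6 + 133/156) = -1*(-1141/156) = 1141/156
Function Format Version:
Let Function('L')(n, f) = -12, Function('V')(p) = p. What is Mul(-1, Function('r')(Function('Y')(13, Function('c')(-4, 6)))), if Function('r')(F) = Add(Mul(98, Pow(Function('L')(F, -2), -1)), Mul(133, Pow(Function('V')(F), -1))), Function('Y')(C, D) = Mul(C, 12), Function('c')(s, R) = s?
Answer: Rational(1141, 156) ≈ 7.3141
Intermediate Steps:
Function('Y')(C, D) = Mul(12, C)
Function('r')(F) = Add(Rational(-49, 6), Mul(133, Pow(F, -1))) (Function('r')(F) = Add(Mul(98, Pow(-12, -1)), Mul(133, Pow(F, -1))) = Add(Mul(98, Rational(-1, 12)), Mul(133, Pow(F, -1))) = Add(Rational(-49, 6), Mul(133, Pow(F, -1))))
Mul(-1, Function('r')(Function('Y')(13, Function('c')(-4, 6)))) = Mul(-1, Add(Rational(-49, 6), Mul(133, Pow(Mul(12, 13), -1)))) = Mul(-1, Add(Rational(-49, 6), Mul(133, Pow(156, -1)))) = Mul(-1, Add(Rational(-49, 6), Mul(133, Rational(1, 156)))) = Mul(-1, Add(Rational(-49, 6), Rational(133, 156))) = Mul(-1, Rational(-1141, 156)) = Rational(1141, 156)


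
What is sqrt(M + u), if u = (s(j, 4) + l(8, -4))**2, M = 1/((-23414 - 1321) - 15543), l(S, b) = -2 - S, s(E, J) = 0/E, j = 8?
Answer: sqrt(3310850778)/5754 ≈ 10.000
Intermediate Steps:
s(E, J) = 0
M = -1/40278 (M = 1/(-24735 - 15543) = 1/(-40278) = -1/40278 ≈ -2.4827e-5)
u = 100 (u = (0 + (-2 - 1*8))**2 = (0 + (-2 - 8))**2 = (0 - 10)**2 = (-10)**2 = 100)
sqrt(M + u) = sqrt(-1/40278 + 100) = sqrt(4027799/40278) = sqrt(3310850778)/5754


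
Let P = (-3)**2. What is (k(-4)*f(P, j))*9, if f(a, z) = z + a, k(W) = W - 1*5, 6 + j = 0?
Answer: -243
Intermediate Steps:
j = -6 (j = -6 + 0 = -6)
P = 9
k(W) = -5 + W (k(W) = W - 5 = -5 + W)
f(a, z) = a + z
(k(-4)*f(P, j))*9 = ((-5 - 4)*(9 - 6))*9 = -9*3*9 = -27*9 = -243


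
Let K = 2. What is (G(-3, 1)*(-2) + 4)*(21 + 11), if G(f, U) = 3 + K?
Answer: -192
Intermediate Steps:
G(f, U) = 5 (G(f, U) = 3 + 2 = 5)
(G(-3, 1)*(-2) + 4)*(21 + 11) = (5*(-2) + 4)*(21 + 11) = (-10 + 4)*32 = -6*32 = -192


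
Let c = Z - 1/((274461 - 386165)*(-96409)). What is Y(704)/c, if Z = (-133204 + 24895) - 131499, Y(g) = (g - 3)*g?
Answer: -5314678283999744/2582557324620289 ≈ -2.0579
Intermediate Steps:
Y(g) = g*(-3 + g) (Y(g) = (-3 + g)*g = g*(-3 + g))
Z = -239808 (Z = -108309 - 131499 = -239808)
c = -2582557324620289/10769270936 (c = -239808 - 1/((274461 - 386165)*(-96409)) = -239808 - (-1)/((-111704)*96409) = -239808 - (-1)*(-1)/(111704*96409) = -239808 - 1*1/10769270936 = -239808 - 1/10769270936 = -2582557324620289/10769270936 ≈ -2.3981e+5)
Y(704)/c = (704*(-3 + 704))/(-2582557324620289/10769270936) = (704*701)*(-10769270936/2582557324620289) = 493504*(-10769270936/2582557324620289) = -5314678283999744/2582557324620289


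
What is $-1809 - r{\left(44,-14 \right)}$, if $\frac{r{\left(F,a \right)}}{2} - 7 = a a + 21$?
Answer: $-2257$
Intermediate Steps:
$r{\left(F,a \right)} = 56 + 2 a^{2}$ ($r{\left(F,a \right)} = 14 + 2 \left(a a + 21\right) = 14 + 2 \left(a^{2} + 21\right) = 14 + 2 \left(21 + a^{2}\right) = 14 + \left(42 + 2 a^{2}\right) = 56 + 2 a^{2}$)
$-1809 - r{\left(44,-14 \right)} = -1809 - \left(56 + 2 \left(-14\right)^{2}\right) = -1809 - \left(56 + 2 \cdot 196\right) = -1809 - \left(56 + 392\right) = -1809 - 448 = -2257$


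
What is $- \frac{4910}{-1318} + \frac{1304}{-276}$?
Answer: $- \frac{45439}{45471} \approx -0.9993$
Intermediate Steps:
$- \frac{4910}{-1318} + \frac{1304}{-276} = \left(-4910\right) \left(- \frac{1}{1318}\right) + 1304 \left(- \frac{1}{276}\right) = \frac{2455}{659} - \frac{326}{69} = - \frac{45439}{45471}$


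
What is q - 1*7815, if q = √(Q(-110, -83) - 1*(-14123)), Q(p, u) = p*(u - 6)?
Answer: -7815 + 3*√2657 ≈ -7660.4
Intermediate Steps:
Q(p, u) = p*(-6 + u)
q = 3*√2657 (q = √(-110*(-6 - 83) - 1*(-14123)) = √(-110*(-89) + 14123) = √(9790 + 14123) = √23913 = 3*√2657 ≈ 154.64)
q - 1*7815 = 3*√2657 - 1*7815 = 3*√2657 - 7815 = -7815 + 3*√2657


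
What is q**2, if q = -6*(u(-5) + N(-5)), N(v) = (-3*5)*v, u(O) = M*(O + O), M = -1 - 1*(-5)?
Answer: 44100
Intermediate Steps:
M = 4 (M = -1 + 5 = 4)
u(O) = 8*O (u(O) = 4*(O + O) = 4*(2*O) = 8*O)
N(v) = -15*v
q = -210 (q = -6*(8*(-5) - 15*(-5)) = -6*(-40 + 75) = -6*35 = -210)
q**2 = (-210)**2 = 44100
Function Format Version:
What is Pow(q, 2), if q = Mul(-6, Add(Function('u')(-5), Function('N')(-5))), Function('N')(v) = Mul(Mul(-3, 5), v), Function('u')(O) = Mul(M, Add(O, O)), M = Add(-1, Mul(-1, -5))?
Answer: 44100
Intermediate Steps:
M = 4 (M = Add(-1, 5) = 4)
Function('u')(O) = Mul(8, O) (Function('u')(O) = Mul(4, Add(O, O)) = Mul(4, Mul(2, O)) = Mul(8, O))
Function('N')(v) = Mul(-15, v)
q = -210 (q = Mul(-6, Add(Mul(8, -5), Mul(-15, -5))) = Mul(-6, Add(-40, 75)) = Mul(-6, 35) = -210)
Pow(q, 2) = Pow(-210, 2) = 44100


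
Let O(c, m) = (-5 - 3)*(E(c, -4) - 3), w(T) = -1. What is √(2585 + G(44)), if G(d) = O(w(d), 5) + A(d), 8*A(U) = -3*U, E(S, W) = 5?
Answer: √10210/2 ≈ 50.522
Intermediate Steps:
A(U) = -3*U/8 (A(U) = (-3*U)/8 = -3*U/8)
O(c, m) = -16 (O(c, m) = (-5 - 3)*(5 - 3) = -8*2 = -16)
G(d) = -16 - 3*d/8
√(2585 + G(44)) = √(2585 + (-16 - 3/8*44)) = √(2585 + (-16 - 33/2)) = √(2585 - 65/2) = √(5105/2) = √10210/2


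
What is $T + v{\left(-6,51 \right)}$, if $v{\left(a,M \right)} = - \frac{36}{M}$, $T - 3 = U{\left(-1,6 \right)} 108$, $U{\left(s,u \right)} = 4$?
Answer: $\frac{7383}{17} \approx 434.29$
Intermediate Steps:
$T = 435$ ($T = 3 + 4 \cdot 108 = 3 + 432 = 435$)
$T + v{\left(-6,51 \right)} = 435 - \frac{36}{51} = 435 - \frac{12}{17} = \frac{7383}{17}$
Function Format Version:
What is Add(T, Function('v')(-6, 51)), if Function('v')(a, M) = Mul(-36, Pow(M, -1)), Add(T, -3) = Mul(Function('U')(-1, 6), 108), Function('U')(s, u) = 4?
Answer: Rational(7383, 17) ≈ 434.29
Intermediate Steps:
T = 435 (T = Add(3, Mul(4, 108)) = Add(3, 432) = 435)
Add(T, Function('v')(-6, 51)) = Add(435, Mul(-36, Pow(51, -1))) = Add(435, Mul(-36, Rational(1, 51))) = Add(435, Rational(-12, 17)) = Rational(7383, 17)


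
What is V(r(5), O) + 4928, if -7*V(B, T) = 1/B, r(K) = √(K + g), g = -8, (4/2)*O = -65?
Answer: 4928 + I*√3/21 ≈ 4928.0 + 0.082479*I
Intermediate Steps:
O = -65/2 (O = (½)*(-65) = -65/2 ≈ -32.500)
r(K) = √(-8 + K) (r(K) = √(K - 8) = √(-8 + K))
V(B, T) = -1/(7*B)
V(r(5), O) + 4928 = -1/(7*√(-8 + 5)) + 4928 = -(-I*√3/3)/7 + 4928 = -(-1)*I*√3/21 + 4928 = I*√3/21 + 4928 = 4928 + I*√3/21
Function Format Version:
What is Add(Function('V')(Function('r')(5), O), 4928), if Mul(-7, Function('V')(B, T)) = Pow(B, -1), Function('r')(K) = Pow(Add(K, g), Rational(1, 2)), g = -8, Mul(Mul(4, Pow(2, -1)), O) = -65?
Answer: Add(4928, Mul(Rational(1, 21), I, Pow(3, Rational(1, 2)))) ≈ Add(4928.0, Mul(0.082479, I))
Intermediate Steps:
O = Rational(-65, 2) (O = Mul(Rational(1, 2), -65) = Rational(-65, 2) ≈ -32.500)
Function('r')(K) = Pow(Add(-8, K), Rational(1, 2)) (Function('r')(K) = Pow(Add(K, -8), Rational(1, 2)) = Pow(Add(-8, K), Rational(1, 2)))
Function('V')(B, T) = Mul(Rational(-1, 7), Pow(B, -1))
Add(Function('V')(Function('r')(5), O), 4928) = Add(Mul(Rational(-1, 7), Pow(Pow(Add(-8, 5), Rational(1, 2)), -1)), 4928) = Add(Mul(Rational(-1, 7), Pow(Pow(-3, Rational(1, 2)), -1)), 4928) = Add(Mul(Rational(-1, 7), Pow(Mul(I, Pow(3, Rational(1, 2))), -1)), 4928) = Add(Mul(Rational(-1, 7), Mul(Rational(-1, 3), I, Pow(3, Rational(1, 2)))), 4928) = Add(Mul(Rational(1, 21), I, Pow(3, Rational(1, 2))), 4928) = Add(4928, Mul(Rational(1, 21), I, Pow(3, Rational(1, 2))))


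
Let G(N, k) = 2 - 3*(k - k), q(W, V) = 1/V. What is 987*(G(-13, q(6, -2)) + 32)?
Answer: 33558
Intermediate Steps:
G(N, k) = 2 (G(N, k) = 2 - 3*0 = 2 + 0 = 2)
987*(G(-13, q(6, -2)) + 32) = 987*(2 + 32) = 987*34 = 33558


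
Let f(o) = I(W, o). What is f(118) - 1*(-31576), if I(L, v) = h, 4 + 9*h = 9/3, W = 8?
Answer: 284183/9 ≈ 31576.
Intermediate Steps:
h = -⅑ (h = -4/9 + (9/3)/9 = -4/9 + (9*(⅓))/9 = -4/9 + (⅑)*3 = -4/9 + ⅓ = -⅑ ≈ -0.11111)
I(L, v) = -⅑
f(o) = -⅑
f(118) - 1*(-31576) = -⅑ - 1*(-31576) = -⅑ + 31576 = 284183/9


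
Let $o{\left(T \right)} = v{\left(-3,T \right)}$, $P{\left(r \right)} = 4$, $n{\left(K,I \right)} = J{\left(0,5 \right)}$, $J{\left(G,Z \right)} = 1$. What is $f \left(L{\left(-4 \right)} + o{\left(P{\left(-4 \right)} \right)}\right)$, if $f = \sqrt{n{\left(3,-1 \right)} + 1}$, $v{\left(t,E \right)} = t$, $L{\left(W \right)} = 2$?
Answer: $- \sqrt{2} \approx -1.4142$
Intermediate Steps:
$n{\left(K,I \right)} = 1$
$f = \sqrt{2}$ ($f = \sqrt{1 + 1} = \sqrt{2} \approx 1.4142$)
$o{\left(T \right)} = -3$
$f \left(L{\left(-4 \right)} + o{\left(P{\left(-4 \right)} \right)}\right) = \sqrt{2} \left(2 - 3\right) = \sqrt{2} \left(-1\right) = - \sqrt{2}$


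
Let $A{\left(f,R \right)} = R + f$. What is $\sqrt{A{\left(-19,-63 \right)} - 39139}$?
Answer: $i \sqrt{39221} \approx 198.04 i$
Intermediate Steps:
$\sqrt{A{\left(-19,-63 \right)} - 39139} = \sqrt{\left(-63 - 19\right) - 39139} = \sqrt{-82 - 39139} = \sqrt{-39221} = i \sqrt{39221}$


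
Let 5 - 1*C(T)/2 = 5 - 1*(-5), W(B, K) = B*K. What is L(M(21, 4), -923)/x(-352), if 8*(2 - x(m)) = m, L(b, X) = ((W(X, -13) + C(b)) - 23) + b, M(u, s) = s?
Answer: 5985/23 ≈ 260.22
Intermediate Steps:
C(T) = -10 (C(T) = 10 - 2*(5 - 1*(-5)) = 10 - 2*(5 + 5) = 10 - 2*10 = 10 - 20 = -10)
L(b, X) = -33 + b - 13*X (L(b, X) = ((X*(-13) - 10) - 23) + b = ((-13*X - 10) - 23) + b = ((-10 - 13*X) - 23) + b = (-33 - 13*X) + b = -33 + b - 13*X)
x(m) = 2 - m/8
L(M(21, 4), -923)/x(-352) = (-33 + 4 - 13*(-923))/(2 - 1/8*(-352)) = (-33 + 4 + 11999)/(2 + 44) = 11970/46 = 11970*(1/46) = 5985/23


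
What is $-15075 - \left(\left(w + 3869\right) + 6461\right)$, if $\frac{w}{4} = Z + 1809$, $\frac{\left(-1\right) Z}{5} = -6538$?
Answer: $-163401$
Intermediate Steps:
$Z = 32690$ ($Z = \left(-5\right) \left(-6538\right) = 32690$)
$w = 137996$ ($w = 4 \left(32690 + 1809\right) = 4 \cdot 34499 = 137996$)
$-15075 - \left(\left(w + 3869\right) + 6461\right) = -15075 - \left(\left(137996 + 3869\right) + 6461\right) = -15075 - \left(141865 + 6461\right) = -15075 - 148326 = -163401$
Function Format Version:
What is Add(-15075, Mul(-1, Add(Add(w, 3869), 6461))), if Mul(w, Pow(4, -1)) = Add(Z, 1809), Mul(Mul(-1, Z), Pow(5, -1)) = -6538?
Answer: -163401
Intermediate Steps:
Z = 32690 (Z = Mul(-5, -6538) = 32690)
w = 137996 (w = Mul(4, Add(32690, 1809)) = Mul(4, 34499) = 137996)
Add(-15075, Mul(-1, Add(Add(w, 3869), 6461))) = Add(-15075, Mul(-1, Add(Add(137996, 3869), 6461))) = Add(-15075, Mul(-1, Add(141865, 6461))) = Add(-15075, Mul(-1, 148326)) = Add(-15075, -148326) = -163401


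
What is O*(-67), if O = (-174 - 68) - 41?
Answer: 18961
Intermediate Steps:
O = -283 (O = -242 - 41 = -283)
O*(-67) = -283*(-67) = 18961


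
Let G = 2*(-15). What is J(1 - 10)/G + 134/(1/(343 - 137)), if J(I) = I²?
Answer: 276013/10 ≈ 27601.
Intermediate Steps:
G = -30
J(1 - 10)/G + 134/(1/(343 - 137)) = (1 - 10)²/(-30) + 134/(1/(343 - 137)) = (-9)²*(-1/30) + 134/(1/206) = 81*(-1/30) + 134/(1/206) = -27/10 + 134*206 = -27/10 + 27604 = 276013/10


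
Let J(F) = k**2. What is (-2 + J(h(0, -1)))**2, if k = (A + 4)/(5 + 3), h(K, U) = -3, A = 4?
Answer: 1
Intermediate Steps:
k = 1 (k = (4 + 4)/(5 + 3) = 8/8 = 8*(1/8) = 1)
J(F) = 1 (J(F) = 1**2 = 1)
(-2 + J(h(0, -1)))**2 = (-2 + 1)**2 = (-1)**2 = 1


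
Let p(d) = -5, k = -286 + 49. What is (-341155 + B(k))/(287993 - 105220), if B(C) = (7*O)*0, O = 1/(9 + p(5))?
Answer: -341155/182773 ≈ -1.8666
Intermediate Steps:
k = -237
O = ¼ (O = 1/(9 - 5) = 1/4 = ¼ ≈ 0.25000)
B(C) = 0 (B(C) = (7*(¼))*0 = (7/4)*0 = 0)
(-341155 + B(k))/(287993 - 105220) = (-341155 + 0)/(287993 - 105220) = -341155/182773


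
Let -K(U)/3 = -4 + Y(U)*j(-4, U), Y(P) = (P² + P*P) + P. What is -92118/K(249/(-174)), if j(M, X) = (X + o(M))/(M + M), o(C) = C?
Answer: -11982218144/854981 ≈ -14015.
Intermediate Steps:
Y(P) = P + 2*P² (Y(P) = (P² + P²) + P = 2*P² + P = P + 2*P²)
j(M, X) = (M + X)/(2*M) (j(M, X) = (X + M)/(M + M) = (M + X)/((2*M)) = (M + X)*(1/(2*M)) = (M + X)/(2*M))
K(U) = 12 - 3*U*(1 + 2*U)*(½ - U/8) (K(U) = -3*(-4 + (U*(1 + 2*U))*((½)*(-4 + U)/(-4))) = -3*(-4 + (U*(1 + 2*U))*((½)*(-¼)*(-4 + U))) = -3*(-4 + (U*(1 + 2*U))*(½ - U/8)) = -3*(-4 + U*(1 + 2*U)*(½ - U/8)) = 12 - 3*U*(1 + 2*U)*(½ - U/8))
-92118/K(249/(-174)) = -92118/(12 + 3*(249/(-174))*(1 + 2*(249/(-174)))*(-4 + 249/(-174))/8) = -92118/(12 + 3*(249*(-1/174))*(1 + 2*(249*(-1/174)))*(-4 + 249*(-1/174))/8) = -92118/(12 + (3/8)*(-83/58)*(1 + 2*(-83/58))*(-4 - 83/58)) = -92118/(12 + (3/8)*(-83/58)*(1 - 83/29)*(-315/58)) = -92118/(12 + (3/8)*(-83/58)*(-54/29)*(-315/58)) = -92118/(12 - 2117745/390224) = -92118/2564943/390224 = -92118*390224/2564943 = -11982218144/854981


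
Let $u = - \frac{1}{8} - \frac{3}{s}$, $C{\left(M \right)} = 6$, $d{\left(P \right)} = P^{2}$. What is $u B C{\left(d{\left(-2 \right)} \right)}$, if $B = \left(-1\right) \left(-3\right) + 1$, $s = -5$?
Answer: $\frac{57}{5} \approx 11.4$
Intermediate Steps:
$B = 4$ ($B = 3 + 1 = 4$)
$u = \frac{19}{40}$ ($u = - \frac{1}{8} - \frac{3}{-5} = \left(-1\right) \frac{1}{8} - - \frac{3}{5} = - \frac{1}{8} + \frac{3}{5} = \frac{19}{40} \approx 0.475$)
$u B C{\left(d{\left(-2 \right)} \right)} = \frac{19}{40} \cdot 4 \cdot 6 = \frac{19}{10} \cdot 6 = \frac{57}{5}$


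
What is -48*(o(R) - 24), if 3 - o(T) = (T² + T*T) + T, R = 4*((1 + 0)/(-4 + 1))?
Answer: 3344/3 ≈ 1114.7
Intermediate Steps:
R = -4/3 (R = 4*(1/(-3)) = 4*(1*(-⅓)) = 4*(-⅓) = -4/3 ≈ -1.3333)
o(T) = 3 - T - 2*T² (o(T) = 3 - ((T² + T*T) + T) = 3 - ((T² + T²) + T) = 3 - (2*T² + T) = 3 - (T + 2*T²) = 3 + (-T - 2*T²) = 3 - T - 2*T²)
-48*(o(R) - 24) = -48*((3 - 1*(-4/3) - 2*(-4/3)²) - 24) = -48*((3 + 4/3 - 2*16/9) - 24) = -48*((3 + 4/3 - 32/9) - 24) = -48*(7/9 - 24) = -48*(-209/9) = 3344/3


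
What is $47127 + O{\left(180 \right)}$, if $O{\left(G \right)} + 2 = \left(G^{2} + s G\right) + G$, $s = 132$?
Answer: $103465$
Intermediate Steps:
$O{\left(G \right)} = -2 + G^{2} + 133 G$ ($O{\left(G \right)} = -2 + \left(\left(G^{2} + 132 G\right) + G\right) = -2 + \left(G^{2} + 133 G\right) = -2 + G^{2} + 133 G$)
$47127 + O{\left(180 \right)} = 47127 + \left(-2 + 180^{2} + 133 \cdot 180\right) = 47127 + \left(-2 + 32400 + 23940\right) = 47127 + 56338 = 103465$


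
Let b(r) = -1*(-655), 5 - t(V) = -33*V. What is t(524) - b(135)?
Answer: 16642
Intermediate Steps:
t(V) = 5 + 33*V (t(V) = 5 - (-33)*V = 5 + 33*V)
b(r) = 655
t(524) - b(135) = (5 + 33*524) - 1*655 = (5 + 17292) - 655 = 17297 - 655 = 16642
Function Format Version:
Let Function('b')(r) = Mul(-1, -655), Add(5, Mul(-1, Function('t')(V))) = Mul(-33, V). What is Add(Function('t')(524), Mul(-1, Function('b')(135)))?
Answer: 16642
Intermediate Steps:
Function('t')(V) = Add(5, Mul(33, V)) (Function('t')(V) = Add(5, Mul(-1, Mul(-33, V))) = Add(5, Mul(33, V)))
Function('b')(r) = 655
Add(Function('t')(524), Mul(-1, Function('b')(135))) = Add(Add(5, Mul(33, 524)), Mul(-1, 655)) = Add(Add(5, 17292), -655) = Add(17297, -655) = 16642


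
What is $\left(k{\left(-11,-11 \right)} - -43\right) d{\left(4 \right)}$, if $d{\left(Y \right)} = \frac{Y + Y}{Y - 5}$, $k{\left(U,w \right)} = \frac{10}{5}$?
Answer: $-360$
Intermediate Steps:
$k{\left(U,w \right)} = 2$ ($k{\left(U,w \right)} = 10 \cdot \frac{1}{5} = 2$)
$d{\left(Y \right)} = \frac{2 Y}{-5 + Y}$
$\left(k{\left(-11,-11 \right)} - -43\right) d{\left(4 \right)} = \left(2 - -43\right) 2 \cdot 4 \frac{1}{-5 + 4} = \left(2 + 43\right) 2 \cdot 4 \frac{1}{-1} = 45 \cdot 2 \cdot 4 \left(-1\right) = 45 \left(-8\right) = -360$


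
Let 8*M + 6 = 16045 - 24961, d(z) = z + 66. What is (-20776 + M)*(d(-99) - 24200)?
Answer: 2121962645/4 ≈ 5.3049e+8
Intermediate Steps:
d(z) = 66 + z
M = -4461/4 (M = -¾ + (16045 - 24961)/8 = -¾ + (⅛)*(-8916) = -¾ - 2229/2 = -4461/4 ≈ -1115.3)
(-20776 + M)*(d(-99) - 24200) = (-20776 - 4461/4)*((66 - 99) - 24200) = -87565*(-33 - 24200)/4 = -87565/4*(-24233) = 2121962645/4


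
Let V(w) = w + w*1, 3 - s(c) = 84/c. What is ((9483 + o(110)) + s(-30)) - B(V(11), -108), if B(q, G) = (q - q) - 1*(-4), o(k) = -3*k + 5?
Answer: 45799/5 ≈ 9159.8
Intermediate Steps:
s(c) = 3 - 84/c
V(w) = 2*w (V(w) = w + w = 2*w)
o(k) = 5 - 3*k
B(q, G) = 4 (B(q, G) = 0 + 4 = 4)
((9483 + o(110)) + s(-30)) - B(V(11), -108) = ((9483 + (5 - 3*110)) + (3 - 84/(-30))) - 1*4 = ((9483 + (5 - 330)) + (3 - 84*(-1/30))) - 4 = ((9483 - 325) + (3 + 14/5)) - 4 = (9158 + 29/5) - 4 = 45819/5 - 4 = 45799/5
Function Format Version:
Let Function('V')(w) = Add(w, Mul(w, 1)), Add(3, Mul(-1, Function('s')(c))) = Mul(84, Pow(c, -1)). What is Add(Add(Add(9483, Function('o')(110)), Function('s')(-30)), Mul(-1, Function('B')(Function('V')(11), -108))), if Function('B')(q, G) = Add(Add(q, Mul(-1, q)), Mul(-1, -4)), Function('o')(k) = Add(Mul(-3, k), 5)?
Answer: Rational(45799, 5) ≈ 9159.8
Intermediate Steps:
Function('s')(c) = Add(3, Mul(-84, Pow(c, -1))) (Function('s')(c) = Add(3, Mul(-1, Mul(84, Pow(c, -1)))) = Add(3, Mul(-84, Pow(c, -1))))
Function('V')(w) = Mul(2, w) (Function('V')(w) = Add(w, w) = Mul(2, w))
Function('o')(k) = Add(5, Mul(-3, k))
Function('B')(q, G) = 4 (Function('B')(q, G) = Add(0, 4) = 4)
Add(Add(Add(9483, Function('o')(110)), Function('s')(-30)), Mul(-1, Function('B')(Function('V')(11), -108))) = Add(Add(Add(9483, Add(5, Mul(-3, 110))), Add(3, Mul(-84, Pow(-30, -1)))), Mul(-1, 4)) = Add(Add(Add(9483, Add(5, -330)), Add(3, Mul(-84, Rational(-1, 30)))), -4) = Add(Add(Add(9483, -325), Add(3, Rational(14, 5))), -4) = Add(Add(9158, Rational(29, 5)), -4) = Add(Rational(45819, 5), -4) = Rational(45799, 5)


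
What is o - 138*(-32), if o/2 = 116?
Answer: 4648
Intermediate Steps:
o = 232 (o = 2*116 = 232)
o - 138*(-32) = 232 - 138*(-32) = 232 + 4416 = 4648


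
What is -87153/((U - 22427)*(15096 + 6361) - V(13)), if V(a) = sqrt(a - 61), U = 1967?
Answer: 3188421475305/16060831105370704 - 29051*I*sqrt(3)/16060831105370704 ≈ 0.00019852 - 3.133e-12*I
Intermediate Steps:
V(a) = sqrt(-61 + a)
-87153/((U - 22427)*(15096 + 6361) - V(13)) = -87153/((1967 - 22427)*(15096 + 6361) - sqrt(-61 + 13)) = -87153/(-20460*21457 - sqrt(-48)) = -87153/(-439010220 - 4*I*sqrt(3))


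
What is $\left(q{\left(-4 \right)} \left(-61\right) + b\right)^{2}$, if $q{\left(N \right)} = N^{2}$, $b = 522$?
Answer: $206116$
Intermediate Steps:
$\left(q{\left(-4 \right)} \left(-61\right) + b\right)^{2} = \left(\left(-4\right)^{2} \left(-61\right) + 522\right)^{2} = \left(16 \left(-61\right) + 522\right)^{2} = \left(-976 + 522\right)^{2} = \left(-454\right)^{2} = 206116$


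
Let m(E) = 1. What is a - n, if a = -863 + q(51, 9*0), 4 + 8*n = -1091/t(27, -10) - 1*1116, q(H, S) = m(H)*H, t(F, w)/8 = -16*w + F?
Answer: -8041405/11968 ≈ -671.91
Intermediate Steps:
t(F, w) = -128*w + 8*F (t(F, w) = 8*(-16*w + F) = 8*(F - 16*w) = -128*w + 8*F)
q(H, S) = H (q(H, S) = 1*H = H)
n = -1676611/11968 (n = -½ + (-1091/(-128*(-10) + 8*27) - 1*1116)/8 = -½ + (-1091/(1280 + 216) - 1116)/8 = -½ + (-1091/1496 - 1116)/8 = -½ + (⅛)*(-1670627/1496) = -½ - 1670627/11968 = -1676611/11968 ≈ -140.09)
a = -812 (a = -863 + 51 = -812)
a - n = -812 - 1*(-1676611/11968) = -812 + 1676611/11968 = -8041405/11968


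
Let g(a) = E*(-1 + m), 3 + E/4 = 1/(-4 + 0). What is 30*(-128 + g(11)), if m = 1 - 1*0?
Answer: -3840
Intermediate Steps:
m = 1 (m = 1 + 0 = 1)
E = -13 (E = -12 + 4/(-4 + 0) = -12 + 4/(-4) = -12 + 4*(-¼) = -12 - 1 = -13)
g(a) = 0 (g(a) = -13*(-1 + 1) = -13*0 = 0)
30*(-128 + g(11)) = 30*(-128 + 0) = 30*(-128) = -3840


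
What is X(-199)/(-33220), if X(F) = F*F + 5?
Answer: -19803/16610 ≈ -1.1922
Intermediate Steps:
X(F) = 5 + F² (X(F) = F² + 5 = 5 + F²)
X(-199)/(-33220) = (5 + (-199)²)/(-33220) = (5 + 39601)*(-1/33220) = 39606*(-1/33220) = -19803/16610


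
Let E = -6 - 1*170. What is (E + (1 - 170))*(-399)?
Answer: 137655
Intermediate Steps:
E = -176 (E = -6 - 170 = -176)
(E + (1 - 170))*(-399) = (-176 + (1 - 170))*(-399) = (-176 - 169)*(-399) = -345*(-399) = 137655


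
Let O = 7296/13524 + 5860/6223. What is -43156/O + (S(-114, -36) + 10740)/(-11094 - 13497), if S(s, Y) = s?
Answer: -1808307010045/62061829 ≈ -29137.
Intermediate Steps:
O = 211996/143129 (O = 7296*(1/13524) + 5860*(1/6223) = 608/1127 + 5860/6223 = 211996/143129 ≈ 1.4812)
-43156/O + (S(-114, -36) + 10740)/(-11094 - 13497) = -43156/211996/143129 + (-114 + 10740)/(-11094 - 13497) = -43156*143129/211996 + 10626/(-24591) = -1544218781/52999 + 10626*(-1/24591) = -1544218781/52999 - 506/1171 = -1808307010045/62061829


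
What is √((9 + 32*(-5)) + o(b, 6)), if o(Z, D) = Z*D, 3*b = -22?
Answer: I*√195 ≈ 13.964*I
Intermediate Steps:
b = -22/3 (b = (⅓)*(-22) = -22/3 ≈ -7.3333)
o(Z, D) = D*Z
√((9 + 32*(-5)) + o(b, 6)) = √((9 + 32*(-5)) + 6*(-22/3)) = √((9 - 160) - 44) = √(-151 - 44) = √(-195) = I*√195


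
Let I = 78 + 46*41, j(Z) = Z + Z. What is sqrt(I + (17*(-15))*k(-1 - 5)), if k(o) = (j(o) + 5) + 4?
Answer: sqrt(2729) ≈ 52.240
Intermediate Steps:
j(Z) = 2*Z
k(o) = 9 + 2*o (k(o) = (2*o + 5) + 4 = (5 + 2*o) + 4 = 9 + 2*o)
I = 1964 (I = 78 + 1886 = 1964)
sqrt(I + (17*(-15))*k(-1 - 5)) = sqrt(1964 + (17*(-15))*(9 + 2*(-1 - 5))) = sqrt(1964 - 255*(9 + 2*(-6))) = sqrt(1964 - 255*(9 - 12)) = sqrt(1964 - 255*(-3)) = sqrt(1964 + 765) = sqrt(2729)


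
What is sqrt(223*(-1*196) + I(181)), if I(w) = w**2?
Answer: I*sqrt(10947) ≈ 104.63*I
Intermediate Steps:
sqrt(223*(-1*196) + I(181)) = sqrt(223*(-1*196) + 181**2) = sqrt(223*(-196) + 32761) = sqrt(-43708 + 32761) = sqrt(-10947) = I*sqrt(10947)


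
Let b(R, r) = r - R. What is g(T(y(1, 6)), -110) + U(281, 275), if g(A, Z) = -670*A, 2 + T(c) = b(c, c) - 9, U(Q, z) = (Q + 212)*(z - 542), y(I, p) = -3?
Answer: -124261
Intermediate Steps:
U(Q, z) = (-542 + z)*(212 + Q) (U(Q, z) = (212 + Q)*(-542 + z) = (-542 + z)*(212 + Q))
T(c) = -11 (T(c) = -2 + ((c - c) - 9) = -2 + (0 - 9) = -2 - 9 = -11)
g(T(y(1, 6)), -110) + U(281, 275) = -670*(-11) + (-114904 - 542*281 + 212*275 + 281*275) = 7370 + (-114904 - 152302 + 58300 + 77275) = 7370 - 131631 = -124261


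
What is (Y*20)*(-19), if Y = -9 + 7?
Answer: 760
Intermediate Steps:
Y = -2
(Y*20)*(-19) = -2*20*(-19) = -40*(-19) = 760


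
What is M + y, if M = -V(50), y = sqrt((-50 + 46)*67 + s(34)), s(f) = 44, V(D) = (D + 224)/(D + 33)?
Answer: -274/83 + 4*I*sqrt(14) ≈ -3.3012 + 14.967*I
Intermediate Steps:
V(D) = (224 + D)/(33 + D)
y = 4*I*sqrt(14) (y = sqrt((-50 + 46)*67 + 44) = sqrt(-4*67 + 44) = sqrt(-268 + 44) = sqrt(-224) = 4*I*sqrt(14) ≈ 14.967*I)
M = -274/83 (M = -(224 + 50)/(33 + 50) = -274/83 ≈ -3.3012)
M + y = -274/83 + 4*I*sqrt(14)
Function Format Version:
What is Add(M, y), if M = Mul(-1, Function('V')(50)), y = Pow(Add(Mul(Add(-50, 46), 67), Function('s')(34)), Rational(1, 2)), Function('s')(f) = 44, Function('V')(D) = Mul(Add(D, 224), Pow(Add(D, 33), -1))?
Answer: Add(Rational(-274, 83), Mul(4, I, Pow(14, Rational(1, 2)))) ≈ Add(-3.3012, Mul(14.967, I))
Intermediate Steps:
Function('V')(D) = Mul(Pow(Add(33, D), -1), Add(224, D)) (Function('V')(D) = Mul(Add(224, D), Pow(Add(33, D), -1)) = Mul(Pow(Add(33, D), -1), Add(224, D)))
y = Mul(4, I, Pow(14, Rational(1, 2))) (y = Pow(Add(Mul(Add(-50, 46), 67), 44), Rational(1, 2)) = Pow(Add(Mul(-4, 67), 44), Rational(1, 2)) = Pow(Add(-268, 44), Rational(1, 2)) = Pow(-224, Rational(1, 2)) = Mul(4, I, Pow(14, Rational(1, 2))) ≈ Mul(14.967, I))
M = Rational(-274, 83) (M = Mul(-1, Mul(Pow(Add(33, 50), -1), Add(224, 50))) = Mul(-1, Mul(Pow(83, -1), 274)) = Mul(-1, Mul(Rational(1, 83), 274)) = Mul(-1, Rational(274, 83)) = Rational(-274, 83) ≈ -3.3012)
Add(M, y) = Add(Rational(-274, 83), Mul(4, I, Pow(14, Rational(1, 2))))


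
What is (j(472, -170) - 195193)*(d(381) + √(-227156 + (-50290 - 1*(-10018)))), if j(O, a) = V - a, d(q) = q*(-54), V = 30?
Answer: 4011785982 - 389986*I*√66857 ≈ 4.0118e+9 - 1.0084e+8*I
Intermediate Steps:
d(q) = -54*q
j(O, a) = 30 - a
(j(472, -170) - 195193)*(d(381) + √(-227156 + (-50290 - 1*(-10018)))) = ((30 - 1*(-170)) - 195193)*(-54*381 + √(-227156 + (-50290 - 1*(-10018)))) = ((30 + 170) - 195193)*(-20574 + √(-227156 + (-50290 + 10018))) = (200 - 195193)*(-20574 + √(-227156 - 40272)) = -194993*(-20574 + √(-267428)) = -194993*(-20574 + 2*I*√66857) = 4011785982 - 389986*I*√66857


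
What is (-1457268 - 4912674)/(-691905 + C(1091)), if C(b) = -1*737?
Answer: 3184971/346321 ≈ 9.1966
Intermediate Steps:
C(b) = -737
(-1457268 - 4912674)/(-691905 + C(1091)) = (-1457268 - 4912674)/(-691905 - 737) = -6369942/(-692642) = -6369942*(-1/692642) = 3184971/346321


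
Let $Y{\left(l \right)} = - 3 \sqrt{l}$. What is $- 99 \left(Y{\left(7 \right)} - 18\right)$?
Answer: $1782 + 297 \sqrt{7} \approx 2567.8$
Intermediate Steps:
$- 99 \left(Y{\left(7 \right)} - 18\right) = - 99 \left(- 3 \sqrt{7} - 18\right) = - 99 \left(-18 - 3 \sqrt{7}\right) = 1782 + 297 \sqrt{7}$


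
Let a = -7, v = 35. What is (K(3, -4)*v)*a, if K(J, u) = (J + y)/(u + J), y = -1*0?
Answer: 735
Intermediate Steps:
y = 0
K(J, u) = J/(J + u) (K(J, u) = (J + 0)/(u + J) = J/(J + u))
(K(3, -4)*v)*a = ((3/(3 - 4))*35)*(-7) = ((3/(-1))*35)*(-7) = ((3*(-1))*35)*(-7) = -3*35*(-7) = -105*(-7) = 735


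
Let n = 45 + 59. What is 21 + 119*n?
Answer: 12397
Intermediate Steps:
n = 104
21 + 119*n = 21 + 119*104 = 21 + 12376 = 12397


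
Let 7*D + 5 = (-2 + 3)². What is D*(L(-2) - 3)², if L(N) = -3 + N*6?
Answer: -1296/7 ≈ -185.14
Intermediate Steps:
D = -4/7 (D = -5/7 + (-2 + 3)²/7 = -5/7 + (⅐)*1² = -5/7 + (⅐)*1 = -5/7 + ⅐ = -4/7 ≈ -0.57143)
L(N) = -3 + 6*N
D*(L(-2) - 3)² = -4*((-3 + 6*(-2)) - 3)²/7 = -4*((-3 - 12) - 3)²/7 = -4*(-15 - 3)²/7 = -4/7*(-18)² = -4/7*324 = -1296/7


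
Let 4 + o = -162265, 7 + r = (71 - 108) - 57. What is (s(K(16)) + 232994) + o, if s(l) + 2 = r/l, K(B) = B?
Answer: 1131467/16 ≈ 70717.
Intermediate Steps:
r = -101 (r = -7 + ((71 - 108) - 57) = -7 + (-37 - 57) = -7 - 94 = -101)
o = -162269 (o = -4 - 162265 = -162269)
s(l) = -2 - 101/l
(s(K(16)) + 232994) + o = ((-2 - 101/16) + 232994) - 162269 = (-133/16 + 232994) - 162269 = 3727771/16 - 162269 = 1131467/16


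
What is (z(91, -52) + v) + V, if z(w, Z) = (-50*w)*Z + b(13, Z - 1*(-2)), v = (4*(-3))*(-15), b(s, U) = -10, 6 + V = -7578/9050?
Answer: 1071353311/4525 ≈ 2.3676e+5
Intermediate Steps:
V = -30939/4525 (V = -6 - 7578/9050 = -6 - 7578*1/9050 = -6 - 3789/4525 = -30939/4525 ≈ -6.8373)
v = 180 (v = -12*(-15) = 180)
z(w, Z) = -10 - 50*Z*w (z(w, Z) = (-50*w)*Z - 10 = -50*Z*w - 10 = -10 - 50*Z*w)
(z(91, -52) + v) + V = ((-10 - 50*(-52)*91) + 180) - 30939/4525 = ((-10 + 236600) + 180) - 30939/4525 = (236590 + 180) - 30939/4525 = 236770 - 30939/4525 = 1071353311/4525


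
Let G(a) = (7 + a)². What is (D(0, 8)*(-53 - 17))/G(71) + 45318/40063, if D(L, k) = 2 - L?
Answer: 67526473/60935823 ≈ 1.1082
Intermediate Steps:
(D(0, 8)*(-53 - 17))/G(71) + 45318/40063 = ((2 - 1*0)*(-53 - 17))/((7 + 71)²) + 45318/40063 = ((2 + 0)*(-70))/(78²) + 45318*(1/40063) = (2*(-70))/6084 + 45318/40063 = -140*1/6084 + 45318/40063 = -35/1521 + 45318/40063 = 67526473/60935823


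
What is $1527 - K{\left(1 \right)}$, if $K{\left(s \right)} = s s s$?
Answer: $1526$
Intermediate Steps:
$K{\left(s \right)} = s^{3}$ ($K{\left(s \right)} = s s^{2} = s^{3}$)
$1527 - K{\left(1 \right)} = 1527 - 1^{3} = 1527 - 1 = 1526$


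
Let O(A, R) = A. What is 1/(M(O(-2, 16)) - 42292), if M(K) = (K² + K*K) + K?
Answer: -1/42286 ≈ -2.3648e-5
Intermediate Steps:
M(K) = K + 2*K² (M(K) = (K² + K²) + K = 2*K² + K = K + 2*K²)
1/(M(O(-2, 16)) - 42292) = 1/(-2*(1 + 2*(-2)) - 42292) = 1/(-2*(1 - 4) - 42292) = 1/(-2*(-3) - 42292) = 1/(6 - 42292) = 1/(-42286) = -1/42286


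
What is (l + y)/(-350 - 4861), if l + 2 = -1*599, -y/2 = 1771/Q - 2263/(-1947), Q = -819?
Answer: 45483853/395686863 ≈ 0.11495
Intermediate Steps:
y = 151880/75933 (y = -2*(1771/(-819) - 2263/(-1947)) = -2*(1771*(-1/819) - 2263*(-1/1947)) = -2*(-253/117 + 2263/1947) = -2*(-75940/75933) = 151880/75933 ≈ 2.0002)
l = -601 (l = -2 - 1*599 = -2 - 599 = -601)
(l + y)/(-350 - 4861) = (-601 + 151880/75933)/(-350 - 4861) = -45483853/75933/(-5211) = -45483853/75933*(-1/5211) = 45483853/395686863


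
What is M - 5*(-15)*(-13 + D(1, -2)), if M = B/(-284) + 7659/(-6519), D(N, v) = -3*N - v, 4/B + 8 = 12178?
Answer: -1973711288383/1877624110 ≈ -1051.2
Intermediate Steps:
B = 2/6085 (B = 4/(-8 + 12178) = 4/12170 = 4*(1/12170) = 2/6085 ≈ 0.00032868)
D(N, v) = -v - 3*N
M = -2205972883/1877624110 (M = (2/6085)/(-284) + 7659/(-6519) = (2/6085)*(-1/284) + 7659*(-1/6519) = -1/864070 - 2553/2173 = -2205972883/1877624110 ≈ -1.1749)
M - 5*(-15)*(-13 + D(1, -2)) = -2205972883/1877624110 - 5*(-15)*(-13 + (-1*(-2) - 3*1)) = -2205972883/1877624110 - (-75)*(-13 + (2 - 3)) = -2205972883/1877624110 - (-75)*(-13 - 1) = -2205972883/1877624110 - (-75)*(-14) = -2205972883/1877624110 - 1*1050 = -2205972883/1877624110 - 1050 = -1973711288383/1877624110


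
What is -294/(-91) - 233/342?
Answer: 11335/4446 ≈ 2.5495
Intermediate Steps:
-294/(-91) - 233/342 = -294*(-1/91) - 233*1/342 = 42/13 - 233/342 = 11335/4446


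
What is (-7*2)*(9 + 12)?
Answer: -294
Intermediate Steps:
(-7*2)*(9 + 12) = -14*21 = -294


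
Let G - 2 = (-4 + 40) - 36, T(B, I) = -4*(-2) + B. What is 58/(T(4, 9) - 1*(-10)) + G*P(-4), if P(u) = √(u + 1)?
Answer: 29/11 + 2*I*√3 ≈ 2.6364 + 3.4641*I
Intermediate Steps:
T(B, I) = 8 + B
G = 2 (G = 2 + ((-4 + 40) - 36) = 2 + (36 - 36) = 2 + 0 = 2)
P(u) = √(1 + u)
58/(T(4, 9) - 1*(-10)) + G*P(-4) = 58/((8 + 4) - 1*(-10)) + 2*√(1 - 4) = 58/(12 + 10) + 2*√(-3) = 58/22 + 2*(I*√3) = 58*(1/22) + 2*I*√3 = 29/11 + 2*I*√3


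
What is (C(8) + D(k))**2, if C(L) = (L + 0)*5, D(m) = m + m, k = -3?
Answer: 1156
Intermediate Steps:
D(m) = 2*m
C(L) = 5*L (C(L) = L*5 = 5*L)
(C(8) + D(k))**2 = (5*8 + 2*(-3))**2 = (40 - 6)**2 = 34**2 = 1156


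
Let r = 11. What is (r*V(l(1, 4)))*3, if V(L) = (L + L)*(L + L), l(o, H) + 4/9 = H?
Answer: 45056/27 ≈ 1668.7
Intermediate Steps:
l(o, H) = -4/9 + H
V(L) = 4*L**2 (V(L) = (2*L)*(2*L) = 4*L**2)
(r*V(l(1, 4)))*3 = (11*(4*(-4/9 + 4)**2))*3 = (11*(4*(32/9)**2))*3 = (11*(4*(1024/81)))*3 = (11*(4096/81))*3 = (45056/81)*3 = 45056/27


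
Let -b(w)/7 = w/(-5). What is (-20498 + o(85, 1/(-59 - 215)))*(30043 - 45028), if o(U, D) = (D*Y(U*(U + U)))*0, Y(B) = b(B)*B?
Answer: 307162530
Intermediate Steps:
b(w) = 7*w/5 (b(w) = -7*w/(-5) = -7*w*(-1)/5 = -(-7)*w/5 = 7*w/5)
Y(B) = 7*B²/5 (Y(B) = (7*B/5)*B = 7*B²/5)
o(U, D) = 0 (o(U, D) = (D*(7*(U*(U + U))²/5))*0 = (D*(7*(U*(2*U))²/5))*0 = (D*(7*(2*U²)²/5))*0 = (D*(7*(4*U⁴)/5))*0 = (D*(28*U⁴/5))*0 = (28*D*U⁴/5)*0 = 0)
(-20498 + o(85, 1/(-59 - 215)))*(30043 - 45028) = (-20498 + 0)*(30043 - 45028) = -20498*(-14985) = 307162530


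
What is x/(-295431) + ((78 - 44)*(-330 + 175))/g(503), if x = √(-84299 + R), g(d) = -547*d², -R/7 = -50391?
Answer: 5270/138395923 - √268438/295431 ≈ -0.0017157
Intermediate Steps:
R = 352737 (R = -7*(-50391) = 352737)
x = √268438 (x = √(-84299 + 352737) = √268438 ≈ 518.11)
x/(-295431) + ((78 - 44)*(-330 + 175))/g(503) = √268438/(-295431) + ((78 - 44)*(-330 + 175))/((-547*503²)) = √268438*(-1/295431) + (34*(-155))/((-547*253009)) = -√268438/295431 - 5270/(-138395923) = -√268438/295431 - 5270*(-1/138395923) = -√268438/295431 + 5270/138395923 = 5270/138395923 - √268438/295431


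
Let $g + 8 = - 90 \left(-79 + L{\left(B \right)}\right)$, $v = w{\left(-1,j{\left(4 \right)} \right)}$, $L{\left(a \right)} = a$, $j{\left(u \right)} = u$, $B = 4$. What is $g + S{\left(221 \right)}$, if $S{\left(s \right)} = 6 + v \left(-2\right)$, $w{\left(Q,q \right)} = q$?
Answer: $6740$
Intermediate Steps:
$v = 4$
$g = 6742$ ($g = -8 - 90 \left(-79 + 4\right) = -8 - -6750 = -8 + 6750 = 6742$)
$S{\left(s \right)} = -2$ ($S{\left(s \right)} = 6 + 4 \left(-2\right) = 6 - 8 = -2$)
$g + S{\left(221 \right)} = 6742 - 2 = 6740$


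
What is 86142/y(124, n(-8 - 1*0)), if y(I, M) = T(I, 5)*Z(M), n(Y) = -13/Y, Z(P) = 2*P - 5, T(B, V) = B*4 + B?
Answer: -12306/155 ≈ -79.394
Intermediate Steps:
T(B, V) = 5*B (T(B, V) = 4*B + B = 5*B)
Z(P) = -5 + 2*P
y(I, M) = 5*I*(-5 + 2*M) (y(I, M) = (5*I)*(-5 + 2*M) = 5*I*(-5 + 2*M))
86142/y(124, n(-8 - 1*0)) = 86142/((5*124*(-5 + 2*(-13/(-8 - 1*0))))) = 86142/((5*124*(-5 + 2*(-13/(-8 + 0))))) = 86142/((5*124*(-5 + 2*(-13/(-8))))) = 86142/((5*124*(-5 + 2*(-13*(-⅛))))) = 86142/((5*124*(-5 + 2*(13/8)))) = 86142/((5*124*(-5 + 13/4))) = 86142/((5*124*(-7/4))) = 86142/(-1085) = 86142*(-1/1085) = -12306/155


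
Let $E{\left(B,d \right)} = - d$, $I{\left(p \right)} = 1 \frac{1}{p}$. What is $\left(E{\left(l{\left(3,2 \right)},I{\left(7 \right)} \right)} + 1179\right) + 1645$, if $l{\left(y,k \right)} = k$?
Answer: $\frac{19767}{7} \approx 2823.9$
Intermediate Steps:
$I{\left(p \right)} = \frac{1}{p}$
$\left(E{\left(l{\left(3,2 \right)},I{\left(7 \right)} \right)} + 1179\right) + 1645 = \left(- \frac{1}{7} + 1179\right) + 1645 = \frac{8252}{7} + 1645 = \frac{19767}{7}$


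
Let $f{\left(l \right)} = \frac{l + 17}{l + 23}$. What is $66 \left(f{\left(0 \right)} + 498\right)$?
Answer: $\frac{757086}{23} \approx 32917.0$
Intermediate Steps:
$f{\left(l \right)} = \frac{17 + l}{23 + l}$
$66 \left(f{\left(0 \right)} + 498\right) = 66 \left(\frac{17 + 0}{23 + 0} + 498\right) = 66 \left(\frac{1}{23} \cdot 17 + 498\right) = 66 \left(\frac{17}{23} + 498\right) = 66 \cdot \frac{11471}{23} = \frac{757086}{23}$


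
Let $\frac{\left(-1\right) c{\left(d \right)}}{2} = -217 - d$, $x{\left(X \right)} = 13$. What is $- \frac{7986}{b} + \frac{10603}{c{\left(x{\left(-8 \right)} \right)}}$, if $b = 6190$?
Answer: $\frac{269387}{12380} \approx 21.76$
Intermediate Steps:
$c{\left(d \right)} = 434 + 2 d$ ($c{\left(d \right)} = - 2 \left(-217 - d\right) = 434 + 2 d$)
$- \frac{7986}{b} + \frac{10603}{c{\left(x{\left(-8 \right)} \right)}} = - \frac{7986}{6190} + \frac{10603}{434 + 2 \cdot 13} = \left(-7986\right) \frac{1}{6190} + \frac{10603}{434 + 26} = - \frac{3993}{3095} + \frac{10603}{460} = - \frac{3993}{3095} + 10603 \cdot \frac{1}{460} = - \frac{3993}{3095} + \frac{461}{20} = \frac{269387}{12380}$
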